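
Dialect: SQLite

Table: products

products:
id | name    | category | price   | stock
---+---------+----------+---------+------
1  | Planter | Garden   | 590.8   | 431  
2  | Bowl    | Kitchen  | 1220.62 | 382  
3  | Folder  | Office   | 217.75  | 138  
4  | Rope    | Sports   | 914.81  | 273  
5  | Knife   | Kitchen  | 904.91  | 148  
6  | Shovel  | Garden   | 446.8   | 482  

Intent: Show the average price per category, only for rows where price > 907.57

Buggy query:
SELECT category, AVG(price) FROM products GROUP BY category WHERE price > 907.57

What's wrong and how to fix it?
Bug: WHERE cannot follow GROUP BY

Fix: Place WHERE between FROM and GROUP BY

Corrected query:
SELECT category, AVG(price) FROM products WHERE price > 907.57 GROUP BY category

Result:
category | AVG(price)
---------+-----------
Kitchen  | 1220.62   
Sports   | 914.81    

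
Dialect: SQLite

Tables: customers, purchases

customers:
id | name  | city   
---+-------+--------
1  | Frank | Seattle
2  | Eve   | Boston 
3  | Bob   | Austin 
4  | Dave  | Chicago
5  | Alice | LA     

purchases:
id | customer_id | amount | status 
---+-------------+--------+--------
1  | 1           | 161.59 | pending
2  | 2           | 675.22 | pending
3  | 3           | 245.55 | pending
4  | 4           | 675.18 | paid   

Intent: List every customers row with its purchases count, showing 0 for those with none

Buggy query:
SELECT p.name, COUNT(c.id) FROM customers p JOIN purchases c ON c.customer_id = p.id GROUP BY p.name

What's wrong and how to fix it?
Bug: An inner join excludes parents with zero children

Fix: Switch to LEFT JOIN to retain unmatched parent rows

Corrected query:
SELECT p.name, COUNT(c.id) FROM customers p LEFT JOIN purchases c ON c.customer_id = p.id GROUP BY p.name

Result:
name  | COUNT(c.id)
------+------------
Alice | 0          
Bob   | 1          
Dave  | 1          
Eve   | 1          
Frank | 1          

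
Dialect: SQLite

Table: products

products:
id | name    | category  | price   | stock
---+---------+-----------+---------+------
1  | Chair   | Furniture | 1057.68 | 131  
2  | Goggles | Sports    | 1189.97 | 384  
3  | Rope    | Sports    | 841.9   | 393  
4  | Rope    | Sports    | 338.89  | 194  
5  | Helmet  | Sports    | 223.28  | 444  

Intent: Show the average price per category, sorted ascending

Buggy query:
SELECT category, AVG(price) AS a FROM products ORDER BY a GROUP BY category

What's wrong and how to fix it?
Bug: ORDER BY appears before GROUP BY; SQL clause order requires GROUP BY first

Fix: Reorder: SELECT … FROM … GROUP BY … ORDER BY …

Corrected query:
SELECT category, AVG(price) AS a FROM products GROUP BY category ORDER BY a

Result:
category  | a      
----------+--------
Sports    | 648.51 
Furniture | 1057.68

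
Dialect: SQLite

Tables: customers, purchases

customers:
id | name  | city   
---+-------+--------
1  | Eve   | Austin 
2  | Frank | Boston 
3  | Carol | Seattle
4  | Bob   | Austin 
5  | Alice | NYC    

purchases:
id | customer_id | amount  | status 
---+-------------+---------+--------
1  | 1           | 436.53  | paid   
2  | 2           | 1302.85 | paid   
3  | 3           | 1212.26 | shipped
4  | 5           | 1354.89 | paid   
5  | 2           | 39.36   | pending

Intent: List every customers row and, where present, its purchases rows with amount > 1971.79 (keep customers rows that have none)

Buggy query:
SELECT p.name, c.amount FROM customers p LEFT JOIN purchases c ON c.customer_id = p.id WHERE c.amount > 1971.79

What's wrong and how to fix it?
Bug: A WHERE condition on the right-hand table after LEFT JOIN drops unmatched parents

Fix: Move the right-table condition into the ON clause so unmatched parents are kept

Corrected query:
SELECT p.name, c.amount FROM customers p LEFT JOIN purchases c ON c.customer_id = p.id AND c.amount > 1971.79

Result:
name  | amount
------+-------
Eve   | NULL  
Frank | NULL  
Carol | NULL  
Bob   | NULL  
Alice | NULL  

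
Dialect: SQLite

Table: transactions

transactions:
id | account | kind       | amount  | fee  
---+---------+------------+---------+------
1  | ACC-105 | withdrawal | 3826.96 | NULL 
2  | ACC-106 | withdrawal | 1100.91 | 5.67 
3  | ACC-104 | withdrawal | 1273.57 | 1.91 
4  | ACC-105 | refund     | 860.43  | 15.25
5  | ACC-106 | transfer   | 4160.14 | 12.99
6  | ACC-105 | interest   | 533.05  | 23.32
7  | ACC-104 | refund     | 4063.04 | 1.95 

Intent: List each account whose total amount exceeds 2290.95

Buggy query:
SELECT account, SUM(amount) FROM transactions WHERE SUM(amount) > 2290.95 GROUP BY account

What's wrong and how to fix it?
Bug: SUM(amount) is an aggregate, but WHERE filters rows before aggregation

Fix: Move the aggregate condition to a HAVING clause

Corrected query:
SELECT account, SUM(amount) FROM transactions GROUP BY account HAVING SUM(amount) > 2290.95

Result:
account | SUM(amount)
--------+------------
ACC-104 | 5336.61    
ACC-105 | 5220.44    
ACC-106 | 5261.05    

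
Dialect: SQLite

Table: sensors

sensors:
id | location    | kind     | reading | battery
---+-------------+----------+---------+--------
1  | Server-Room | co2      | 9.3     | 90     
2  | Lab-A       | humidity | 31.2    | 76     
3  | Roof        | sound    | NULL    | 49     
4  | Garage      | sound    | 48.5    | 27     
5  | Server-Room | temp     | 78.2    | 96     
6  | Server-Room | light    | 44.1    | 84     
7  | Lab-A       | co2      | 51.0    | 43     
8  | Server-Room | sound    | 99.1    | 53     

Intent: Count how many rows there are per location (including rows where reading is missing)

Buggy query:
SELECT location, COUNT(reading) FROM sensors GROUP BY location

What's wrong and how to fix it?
Bug: COUNT(reading) skips NULLs, so groups with missing reading are undercounted

Fix: Replace COUNT(reading) with COUNT(*)

Corrected query:
SELECT location, COUNT(*) FROM sensors GROUP BY location

Result:
location    | COUNT(*)
------------+---------
Garage      | 1       
Lab-A       | 2       
Roof        | 1       
Server-Room | 4       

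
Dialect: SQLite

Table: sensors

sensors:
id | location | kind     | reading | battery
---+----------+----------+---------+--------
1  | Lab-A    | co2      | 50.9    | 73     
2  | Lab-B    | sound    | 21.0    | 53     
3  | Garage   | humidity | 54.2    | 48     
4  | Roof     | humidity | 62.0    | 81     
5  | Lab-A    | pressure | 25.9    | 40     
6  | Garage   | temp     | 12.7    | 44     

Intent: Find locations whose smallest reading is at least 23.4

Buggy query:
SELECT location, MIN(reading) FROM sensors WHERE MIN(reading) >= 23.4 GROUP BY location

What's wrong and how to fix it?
Bug: MIN() in WHERE is a misuse of aggregate

Fix: Use HAVING for the per-group MIN condition

Corrected query:
SELECT location, MIN(reading) FROM sensors GROUP BY location HAVING MIN(reading) >= 23.4

Result:
location | MIN(reading)
---------+-------------
Lab-A    | 25.9        
Roof     | 62          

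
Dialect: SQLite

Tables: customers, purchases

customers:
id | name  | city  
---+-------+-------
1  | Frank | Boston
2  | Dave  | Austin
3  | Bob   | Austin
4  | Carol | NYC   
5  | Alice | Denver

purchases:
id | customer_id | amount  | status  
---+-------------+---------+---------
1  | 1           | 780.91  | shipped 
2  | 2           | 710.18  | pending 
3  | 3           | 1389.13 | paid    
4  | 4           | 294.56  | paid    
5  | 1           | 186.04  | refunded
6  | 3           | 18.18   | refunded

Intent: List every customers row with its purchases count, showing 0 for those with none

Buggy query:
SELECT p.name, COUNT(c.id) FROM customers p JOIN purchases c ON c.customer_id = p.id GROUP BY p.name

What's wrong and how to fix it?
Bug: An inner join excludes parents with zero children

Fix: Switch to LEFT JOIN to retain unmatched parent rows

Corrected query:
SELECT p.name, COUNT(c.id) FROM customers p LEFT JOIN purchases c ON c.customer_id = p.id GROUP BY p.name

Result:
name  | COUNT(c.id)
------+------------
Alice | 0          
Bob   | 2          
Carol | 1          
Dave  | 1          
Frank | 2          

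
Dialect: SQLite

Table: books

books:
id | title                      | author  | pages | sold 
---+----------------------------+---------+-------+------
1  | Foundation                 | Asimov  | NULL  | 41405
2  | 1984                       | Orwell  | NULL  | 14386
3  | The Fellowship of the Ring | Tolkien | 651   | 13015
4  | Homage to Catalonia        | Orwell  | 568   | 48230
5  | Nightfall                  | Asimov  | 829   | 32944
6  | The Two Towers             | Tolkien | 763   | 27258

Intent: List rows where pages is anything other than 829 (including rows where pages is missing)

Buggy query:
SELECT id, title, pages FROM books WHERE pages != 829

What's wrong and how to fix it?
Bug: 'pages != 829' is unknown when pages is NULL, so NULL rows are silently excluded

Fix: Add an explicit OR pages IS NULL to include the missing-value rows

Corrected query:
SELECT id, title, pages FROM books WHERE pages != 829 OR pages IS NULL

Result:
id | title                      | pages
---+----------------------------+------
1  | Foundation                 | NULL 
2  | 1984                       | NULL 
3  | The Fellowship of the Ring | 651  
4  | Homage to Catalonia        | 568  
6  | The Two Towers             | 763  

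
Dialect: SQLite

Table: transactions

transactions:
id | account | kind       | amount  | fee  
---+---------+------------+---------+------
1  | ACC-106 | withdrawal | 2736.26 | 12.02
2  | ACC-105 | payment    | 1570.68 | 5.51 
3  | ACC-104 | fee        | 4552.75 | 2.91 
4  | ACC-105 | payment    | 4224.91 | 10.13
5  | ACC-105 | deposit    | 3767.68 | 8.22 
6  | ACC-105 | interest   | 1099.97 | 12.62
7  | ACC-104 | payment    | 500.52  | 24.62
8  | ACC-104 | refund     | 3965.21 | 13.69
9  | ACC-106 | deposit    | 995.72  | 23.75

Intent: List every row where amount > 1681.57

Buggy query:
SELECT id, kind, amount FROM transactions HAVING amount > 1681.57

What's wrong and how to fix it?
Bug: HAVING filters the output of aggregation, but this query has no GROUP BY and no aggregate functions, so SQLite rejects it (HAVING clause on a non-aggregate query); the condition here is per row

Fix: Replace HAVING with WHERE since the condition applies to individual rows

Corrected query:
SELECT id, kind, amount FROM transactions WHERE amount > 1681.57

Result:
id | kind       | amount 
---+------------+--------
1  | withdrawal | 2736.26
3  | fee        | 4552.75
4  | payment    | 4224.91
5  | deposit    | 3767.68
8  | refund     | 3965.21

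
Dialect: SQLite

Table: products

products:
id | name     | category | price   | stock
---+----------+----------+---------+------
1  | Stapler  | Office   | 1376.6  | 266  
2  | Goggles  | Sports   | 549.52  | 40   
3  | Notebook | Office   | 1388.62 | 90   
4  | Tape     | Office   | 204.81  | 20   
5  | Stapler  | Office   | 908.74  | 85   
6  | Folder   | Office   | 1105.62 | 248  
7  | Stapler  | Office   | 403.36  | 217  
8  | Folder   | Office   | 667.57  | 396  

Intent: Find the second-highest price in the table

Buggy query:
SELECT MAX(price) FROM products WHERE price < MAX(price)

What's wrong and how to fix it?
Bug: The inner MAX is an aggregate inside WHERE, which is not allowed

Fix: Compute the overall MAX in a subquery, then take MAX of rows below it

Corrected query:
SELECT MAX(price) FROM products WHERE price < (SELECT MAX(price) FROM products)

Result:
MAX(price)
----------
1376.6    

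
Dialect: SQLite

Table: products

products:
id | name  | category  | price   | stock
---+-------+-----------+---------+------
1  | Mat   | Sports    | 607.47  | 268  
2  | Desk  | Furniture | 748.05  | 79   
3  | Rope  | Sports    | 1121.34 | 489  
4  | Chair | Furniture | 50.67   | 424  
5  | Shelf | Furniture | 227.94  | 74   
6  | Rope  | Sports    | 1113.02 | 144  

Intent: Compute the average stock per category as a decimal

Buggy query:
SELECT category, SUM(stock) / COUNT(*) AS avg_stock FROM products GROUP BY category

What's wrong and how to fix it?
Bug: SUM(stock) and COUNT(*) are both integers; the division truncates the fractional part

Fix: Cast one side to REAL so the division keeps the fractional part

Corrected query:
SELECT category, SUM(stock) * 1.0 / COUNT(*) AS avg_stock FROM products GROUP BY category

Result:
category  | avg_stock 
----------+-----------
Furniture | 192.333333
Sports    | 300.333333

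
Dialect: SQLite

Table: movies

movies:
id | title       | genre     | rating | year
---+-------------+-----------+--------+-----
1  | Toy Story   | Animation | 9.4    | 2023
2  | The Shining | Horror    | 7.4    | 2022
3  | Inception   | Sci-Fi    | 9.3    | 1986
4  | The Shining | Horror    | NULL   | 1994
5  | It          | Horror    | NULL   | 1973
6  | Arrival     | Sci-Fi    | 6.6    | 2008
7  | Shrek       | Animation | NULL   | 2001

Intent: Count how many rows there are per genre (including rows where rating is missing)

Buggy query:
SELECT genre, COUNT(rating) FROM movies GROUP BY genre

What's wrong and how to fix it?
Bug: COUNT(rating) skips NULLs, so groups with missing rating are undercounted

Fix: Use COUNT(*) to count all rows regardless of NULL

Corrected query:
SELECT genre, COUNT(*) FROM movies GROUP BY genre

Result:
genre     | COUNT(*)
----------+---------
Animation | 2       
Horror    | 3       
Sci-Fi    | 2       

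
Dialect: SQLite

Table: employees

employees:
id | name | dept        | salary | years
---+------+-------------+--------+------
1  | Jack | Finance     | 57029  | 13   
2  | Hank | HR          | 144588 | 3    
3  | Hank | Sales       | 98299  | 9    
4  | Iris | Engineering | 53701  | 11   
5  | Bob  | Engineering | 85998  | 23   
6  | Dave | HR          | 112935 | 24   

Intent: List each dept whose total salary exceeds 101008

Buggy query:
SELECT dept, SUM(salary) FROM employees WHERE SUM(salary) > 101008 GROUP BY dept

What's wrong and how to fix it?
Bug: WHERE runs before GROUP BY, so aggregates aren't available there

Fix: Use HAVING (which filters groups after aggregation) instead of WHERE

Corrected query:
SELECT dept, SUM(salary) FROM employees GROUP BY dept HAVING SUM(salary) > 101008

Result:
dept        | SUM(salary)
------------+------------
Engineering | 139699     
HR          | 257523     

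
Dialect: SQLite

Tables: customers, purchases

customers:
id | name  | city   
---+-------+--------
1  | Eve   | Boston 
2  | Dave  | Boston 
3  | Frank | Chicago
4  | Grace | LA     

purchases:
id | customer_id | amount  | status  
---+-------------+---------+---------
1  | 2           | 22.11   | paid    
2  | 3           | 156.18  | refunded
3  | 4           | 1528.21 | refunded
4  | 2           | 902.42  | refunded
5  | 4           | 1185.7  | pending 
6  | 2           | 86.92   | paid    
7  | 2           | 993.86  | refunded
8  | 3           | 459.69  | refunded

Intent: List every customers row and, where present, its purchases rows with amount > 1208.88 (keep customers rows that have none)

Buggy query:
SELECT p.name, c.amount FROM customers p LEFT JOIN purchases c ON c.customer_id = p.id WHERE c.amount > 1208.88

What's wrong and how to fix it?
Bug: Filtering c.amount in WHERE discards the NULL rows produced by LEFT JOIN, turning it into an inner join

Fix: Move the right-table condition into the ON clause so unmatched parents are kept

Corrected query:
SELECT p.name, c.amount FROM customers p LEFT JOIN purchases c ON c.customer_id = p.id AND c.amount > 1208.88

Result:
name  | amount 
------+--------
Eve   | NULL   
Dave  | NULL   
Frank | NULL   
Grace | 1528.21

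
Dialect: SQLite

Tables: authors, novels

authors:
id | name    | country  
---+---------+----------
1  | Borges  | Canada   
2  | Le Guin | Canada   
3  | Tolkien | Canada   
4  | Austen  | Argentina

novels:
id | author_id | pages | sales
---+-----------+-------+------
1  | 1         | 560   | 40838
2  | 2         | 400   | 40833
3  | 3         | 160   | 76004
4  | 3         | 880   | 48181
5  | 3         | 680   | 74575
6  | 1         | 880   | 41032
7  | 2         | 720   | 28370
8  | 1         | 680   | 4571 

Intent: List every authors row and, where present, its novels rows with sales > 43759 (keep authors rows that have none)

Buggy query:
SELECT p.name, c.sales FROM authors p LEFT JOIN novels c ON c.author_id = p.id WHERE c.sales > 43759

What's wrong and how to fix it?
Bug: A WHERE condition on the right-hand table after LEFT JOIN drops unmatched parents

Fix: Put 'c.sales > 43759' in the JOIN's ON clause instead of WHERE

Corrected query:
SELECT p.name, c.sales FROM authors p LEFT JOIN novels c ON c.author_id = p.id AND c.sales > 43759

Result:
name    | sales
--------+------
Borges  | NULL 
Le Guin | NULL 
Tolkien | 48181
Tolkien | 74575
Tolkien | 76004
Austen  | NULL 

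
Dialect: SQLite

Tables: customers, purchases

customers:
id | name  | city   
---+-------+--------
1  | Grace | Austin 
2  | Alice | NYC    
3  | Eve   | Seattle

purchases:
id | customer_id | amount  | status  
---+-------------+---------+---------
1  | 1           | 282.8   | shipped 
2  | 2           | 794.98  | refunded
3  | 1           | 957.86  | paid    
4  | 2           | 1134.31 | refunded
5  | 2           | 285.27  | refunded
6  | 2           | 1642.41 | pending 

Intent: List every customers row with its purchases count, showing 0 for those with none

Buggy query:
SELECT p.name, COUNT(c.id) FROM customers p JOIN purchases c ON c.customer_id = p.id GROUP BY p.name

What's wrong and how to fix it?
Bug: An inner join excludes parents with zero children

Fix: Switch to LEFT JOIN to retain unmatched parent rows

Corrected query:
SELECT p.name, COUNT(c.id) FROM customers p LEFT JOIN purchases c ON c.customer_id = p.id GROUP BY p.name

Result:
name  | COUNT(c.id)
------+------------
Alice | 4          
Eve   | 0          
Grace | 2          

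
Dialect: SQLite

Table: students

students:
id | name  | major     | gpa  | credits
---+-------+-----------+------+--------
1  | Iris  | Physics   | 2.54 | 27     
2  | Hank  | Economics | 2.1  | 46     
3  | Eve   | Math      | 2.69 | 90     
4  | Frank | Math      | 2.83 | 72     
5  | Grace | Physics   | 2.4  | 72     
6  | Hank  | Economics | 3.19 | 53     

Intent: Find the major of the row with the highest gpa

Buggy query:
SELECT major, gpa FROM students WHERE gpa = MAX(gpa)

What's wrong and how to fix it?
Bug: MAX(gpa) is an aggregate and cannot be used directly in WHERE

Fix: Use a subquery: WHERE gpa = (SELECT MAX(gpa) FROM students)

Corrected query:
SELECT major, gpa FROM students WHERE gpa = (SELECT MAX(gpa) FROM students)

Result:
major     | gpa 
----------+-----
Economics | 3.19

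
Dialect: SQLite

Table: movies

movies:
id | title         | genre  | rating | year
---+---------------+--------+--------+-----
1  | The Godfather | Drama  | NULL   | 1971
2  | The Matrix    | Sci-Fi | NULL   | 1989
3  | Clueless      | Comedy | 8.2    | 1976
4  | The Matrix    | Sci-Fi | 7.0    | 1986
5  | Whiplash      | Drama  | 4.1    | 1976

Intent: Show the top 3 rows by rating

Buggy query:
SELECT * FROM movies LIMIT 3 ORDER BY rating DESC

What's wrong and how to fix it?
Bug: ORDER BY cannot follow LIMIT; LIMIT is the final clause

Fix: Swap the clauses: ORDER BY first, then LIMIT

Corrected query:
SELECT * FROM movies ORDER BY rating DESC LIMIT 3

Result:
id | title      | genre  | rating | year
---+------------+--------+--------+-----
3  | Clueless   | Comedy | 8.2    | 1976
4  | The Matrix | Sci-Fi | 7      | 1986
5  | Whiplash   | Drama  | 4.1    | 1976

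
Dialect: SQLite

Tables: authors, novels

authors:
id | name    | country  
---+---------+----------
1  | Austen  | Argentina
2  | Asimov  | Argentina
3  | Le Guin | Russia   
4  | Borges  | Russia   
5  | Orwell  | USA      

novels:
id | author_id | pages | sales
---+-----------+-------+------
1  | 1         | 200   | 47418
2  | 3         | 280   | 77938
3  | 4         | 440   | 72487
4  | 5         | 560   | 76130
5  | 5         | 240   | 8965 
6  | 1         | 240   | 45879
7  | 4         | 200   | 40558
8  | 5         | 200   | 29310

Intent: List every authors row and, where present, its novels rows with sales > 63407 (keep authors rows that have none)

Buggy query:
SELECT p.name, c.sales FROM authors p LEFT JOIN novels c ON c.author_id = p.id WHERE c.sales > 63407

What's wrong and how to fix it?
Bug: Filtering c.sales in WHERE discards the NULL rows produced by LEFT JOIN, turning it into an inner join

Fix: Move the right-table condition into the ON clause so unmatched parents are kept

Corrected query:
SELECT p.name, c.sales FROM authors p LEFT JOIN novels c ON c.author_id = p.id AND c.sales > 63407

Result:
name    | sales
--------+------
Austen  | NULL 
Asimov  | NULL 
Le Guin | 77938
Borges  | 72487
Orwell  | 76130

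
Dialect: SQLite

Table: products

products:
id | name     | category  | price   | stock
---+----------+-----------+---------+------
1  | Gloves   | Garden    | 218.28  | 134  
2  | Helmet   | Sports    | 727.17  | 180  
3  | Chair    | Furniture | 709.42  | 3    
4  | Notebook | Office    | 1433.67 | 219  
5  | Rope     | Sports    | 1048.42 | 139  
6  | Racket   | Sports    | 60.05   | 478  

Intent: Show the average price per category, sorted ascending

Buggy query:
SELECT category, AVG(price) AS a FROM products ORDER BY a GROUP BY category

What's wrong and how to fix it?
Bug: GROUP BY must precede ORDER BY

Fix: Move ORDER BY to the end, after GROUP BY

Corrected query:
SELECT category, AVG(price) AS a FROM products GROUP BY category ORDER BY a

Result:
category  | a      
----------+--------
Garden    | 218.28 
Sports    | 611.88 
Furniture | 709.42 
Office    | 1433.67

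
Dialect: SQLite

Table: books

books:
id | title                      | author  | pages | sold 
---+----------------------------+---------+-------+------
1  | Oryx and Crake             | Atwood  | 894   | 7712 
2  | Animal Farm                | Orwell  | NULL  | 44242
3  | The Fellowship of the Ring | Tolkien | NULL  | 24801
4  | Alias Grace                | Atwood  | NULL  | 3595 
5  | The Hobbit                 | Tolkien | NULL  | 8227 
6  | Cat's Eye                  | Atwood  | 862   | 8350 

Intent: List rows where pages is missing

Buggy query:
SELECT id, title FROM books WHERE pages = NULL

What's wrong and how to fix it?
Bug: Comparing to NULL with '=' never matches; NULL = NULL is unknown, not true

Fix: Use IS NULL to test for NULL

Corrected query:
SELECT id, title FROM books WHERE pages IS NULL

Result:
id | title                     
---+---------------------------
2  | Animal Farm               
3  | The Fellowship of the Ring
4  | Alias Grace               
5  | The Hobbit                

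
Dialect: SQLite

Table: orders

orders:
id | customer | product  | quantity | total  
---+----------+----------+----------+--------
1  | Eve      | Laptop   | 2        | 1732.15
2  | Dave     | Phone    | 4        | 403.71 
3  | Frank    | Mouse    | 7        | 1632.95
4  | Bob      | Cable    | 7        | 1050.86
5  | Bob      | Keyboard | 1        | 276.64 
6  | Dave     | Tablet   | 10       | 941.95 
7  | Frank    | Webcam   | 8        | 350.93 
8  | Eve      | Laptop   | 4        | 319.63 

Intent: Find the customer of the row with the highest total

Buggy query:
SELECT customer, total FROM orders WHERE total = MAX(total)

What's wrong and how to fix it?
Bug: MAX(total) is an aggregate and cannot be used directly in WHERE

Fix: Use a subquery: WHERE total = (SELECT MAX(total) FROM orders)

Corrected query:
SELECT customer, total FROM orders WHERE total = (SELECT MAX(total) FROM orders)

Result:
customer | total  
---------+--------
Eve      | 1732.15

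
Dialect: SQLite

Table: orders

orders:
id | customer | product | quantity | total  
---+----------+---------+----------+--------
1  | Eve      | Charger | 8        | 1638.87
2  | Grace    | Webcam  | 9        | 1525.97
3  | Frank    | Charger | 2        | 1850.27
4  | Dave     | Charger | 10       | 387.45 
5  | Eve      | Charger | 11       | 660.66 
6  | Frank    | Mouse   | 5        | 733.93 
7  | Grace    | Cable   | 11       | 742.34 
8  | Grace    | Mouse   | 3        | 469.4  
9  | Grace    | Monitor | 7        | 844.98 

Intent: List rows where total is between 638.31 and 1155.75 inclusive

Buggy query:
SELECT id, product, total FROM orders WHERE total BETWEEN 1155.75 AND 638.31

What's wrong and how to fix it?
Bug: The bounds are reversed; BETWEEN a AND b requires a <= b to match anything

Fix: Write BETWEEN 638.31 AND 1155.75

Corrected query:
SELECT id, product, total FROM orders WHERE total BETWEEN 638.31 AND 1155.75

Result:
id | product | total 
---+---------+-------
5  | Charger | 660.66
6  | Mouse   | 733.93
7  | Cable   | 742.34
9  | Monitor | 844.98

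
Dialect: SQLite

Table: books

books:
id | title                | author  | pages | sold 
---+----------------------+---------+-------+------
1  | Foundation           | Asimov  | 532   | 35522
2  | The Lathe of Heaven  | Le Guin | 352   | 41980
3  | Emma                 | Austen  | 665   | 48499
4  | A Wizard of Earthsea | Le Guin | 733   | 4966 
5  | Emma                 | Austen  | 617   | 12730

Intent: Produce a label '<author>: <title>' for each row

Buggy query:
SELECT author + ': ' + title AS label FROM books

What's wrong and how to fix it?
Bug: '+' is numeric addition; on text columns SQLite converts them to 0 instead of concatenating

Fix: Use the || operator for string concatenation

Corrected query:
SELECT author || ': ' || title AS label FROM books

Result:
label                        
-----------------------------
Asimov: Foundation           
Le Guin: The Lathe of Heaven 
Austen: Emma                 
Le Guin: A Wizard of Earthsea
Austen: Emma                 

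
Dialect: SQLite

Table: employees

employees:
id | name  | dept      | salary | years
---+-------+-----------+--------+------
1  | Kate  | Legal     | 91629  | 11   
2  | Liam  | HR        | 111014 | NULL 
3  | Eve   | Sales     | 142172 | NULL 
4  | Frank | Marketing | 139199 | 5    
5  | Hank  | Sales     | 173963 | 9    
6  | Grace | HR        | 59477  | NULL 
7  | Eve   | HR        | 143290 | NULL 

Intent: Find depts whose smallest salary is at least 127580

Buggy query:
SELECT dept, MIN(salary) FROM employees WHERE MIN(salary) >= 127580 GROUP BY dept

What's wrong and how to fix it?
Bug: Aggregates like MIN are computed per group after WHERE runs

Fix: Replace WHERE with HAVING after the GROUP BY

Corrected query:
SELECT dept, MIN(salary) FROM employees GROUP BY dept HAVING MIN(salary) >= 127580

Result:
dept      | MIN(salary)
----------+------------
Marketing | 139199     
Sales     | 142172     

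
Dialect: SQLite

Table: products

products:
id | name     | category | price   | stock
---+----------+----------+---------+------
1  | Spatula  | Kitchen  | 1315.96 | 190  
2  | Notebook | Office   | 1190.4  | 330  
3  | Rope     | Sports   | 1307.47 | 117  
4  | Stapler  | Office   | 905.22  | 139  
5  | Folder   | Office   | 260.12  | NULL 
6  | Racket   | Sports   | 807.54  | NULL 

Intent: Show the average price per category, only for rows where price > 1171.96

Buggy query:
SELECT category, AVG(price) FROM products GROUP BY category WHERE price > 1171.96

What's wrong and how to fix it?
Bug: Row-level WHERE must come before GROUP BY in the clause order

Fix: Place WHERE between FROM and GROUP BY

Corrected query:
SELECT category, AVG(price) FROM products WHERE price > 1171.96 GROUP BY category

Result:
category | AVG(price)
---------+-----------
Kitchen  | 1315.96   
Office   | 1190.4    
Sports   | 1307.47   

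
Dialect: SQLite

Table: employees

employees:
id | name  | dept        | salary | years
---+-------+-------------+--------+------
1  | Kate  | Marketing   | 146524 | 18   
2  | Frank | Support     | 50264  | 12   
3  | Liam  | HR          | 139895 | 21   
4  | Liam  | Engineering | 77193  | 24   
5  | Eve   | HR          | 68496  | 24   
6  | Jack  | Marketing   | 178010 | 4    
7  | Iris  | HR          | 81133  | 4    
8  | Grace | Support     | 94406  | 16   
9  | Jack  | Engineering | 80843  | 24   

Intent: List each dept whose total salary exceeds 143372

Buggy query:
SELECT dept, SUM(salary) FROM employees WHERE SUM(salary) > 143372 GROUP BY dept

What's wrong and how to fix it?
Bug: SUM(salary) is an aggregate, but WHERE filters rows before aggregation

Fix: Use HAVING (which filters groups after aggregation) instead of WHERE

Corrected query:
SELECT dept, SUM(salary) FROM employees GROUP BY dept HAVING SUM(salary) > 143372

Result:
dept        | SUM(salary)
------------+------------
Engineering | 158036     
HR          | 289524     
Marketing   | 324534     
Support     | 144670     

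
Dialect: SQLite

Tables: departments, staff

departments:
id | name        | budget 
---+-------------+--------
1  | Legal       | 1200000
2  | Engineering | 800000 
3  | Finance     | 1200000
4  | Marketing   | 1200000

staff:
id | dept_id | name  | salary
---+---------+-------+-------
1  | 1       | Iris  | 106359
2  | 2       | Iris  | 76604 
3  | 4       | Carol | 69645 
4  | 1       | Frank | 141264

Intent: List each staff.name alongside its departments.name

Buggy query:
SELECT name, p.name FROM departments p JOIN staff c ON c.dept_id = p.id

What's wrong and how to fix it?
Bug: Both tables have a 'name' column; the unqualified reference is ambiguous

Fix: Qualify the column with its table alias (c.name)

Corrected query:
SELECT c.name, p.name FROM departments p JOIN staff c ON c.dept_id = p.id

Result:
name  | name       
------+------------
Iris  | Legal      
Iris  | Engineering
Carol | Marketing  
Frank | Legal      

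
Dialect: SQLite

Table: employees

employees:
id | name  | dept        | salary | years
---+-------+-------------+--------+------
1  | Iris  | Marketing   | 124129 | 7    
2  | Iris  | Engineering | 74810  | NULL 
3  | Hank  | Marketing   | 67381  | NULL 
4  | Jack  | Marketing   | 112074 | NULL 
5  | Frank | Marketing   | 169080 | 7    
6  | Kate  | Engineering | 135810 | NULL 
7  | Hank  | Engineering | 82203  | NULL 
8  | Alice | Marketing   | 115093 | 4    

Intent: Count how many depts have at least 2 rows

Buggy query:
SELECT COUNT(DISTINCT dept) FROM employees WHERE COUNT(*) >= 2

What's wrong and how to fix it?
Bug: COUNT(*) cannot appear in WHERE; the per-group count doesn't exist yet

Fix: Group first with HAVING COUNT(*) >= 2, then COUNT the resulting groups

Corrected query:
SELECT COUNT(*) FROM (SELECT dept FROM employees GROUP BY dept HAVING COUNT(*) >= 2)

Result:
COUNT(*)
--------
2       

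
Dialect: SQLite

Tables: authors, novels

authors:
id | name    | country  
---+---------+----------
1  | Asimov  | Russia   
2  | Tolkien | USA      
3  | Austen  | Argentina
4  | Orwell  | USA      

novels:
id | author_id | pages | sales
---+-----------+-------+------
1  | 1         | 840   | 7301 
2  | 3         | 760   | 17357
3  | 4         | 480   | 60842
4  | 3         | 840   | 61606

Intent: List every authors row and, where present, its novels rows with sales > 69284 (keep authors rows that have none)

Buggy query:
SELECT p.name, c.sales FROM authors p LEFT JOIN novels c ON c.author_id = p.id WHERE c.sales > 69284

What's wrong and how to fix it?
Bug: Filtering c.sales in WHERE discards the NULL rows produced by LEFT JOIN, turning it into an inner join

Fix: Move the right-table condition into the ON clause so unmatched parents are kept

Corrected query:
SELECT p.name, c.sales FROM authors p LEFT JOIN novels c ON c.author_id = p.id AND c.sales > 69284

Result:
name    | sales
--------+------
Asimov  | NULL 
Tolkien | NULL 
Austen  | NULL 
Orwell  | NULL 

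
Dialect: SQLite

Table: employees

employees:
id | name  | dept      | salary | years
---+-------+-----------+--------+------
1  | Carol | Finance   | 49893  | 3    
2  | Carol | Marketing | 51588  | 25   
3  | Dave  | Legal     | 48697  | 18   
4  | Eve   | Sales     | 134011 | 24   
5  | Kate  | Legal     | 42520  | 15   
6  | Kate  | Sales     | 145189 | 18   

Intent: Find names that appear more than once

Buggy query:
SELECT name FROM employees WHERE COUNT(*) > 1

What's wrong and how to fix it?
Bug: COUNT(*) is an aggregate and cannot be used in WHERE

Fix: GROUP BY name, then filter groups with HAVING COUNT(*) > 1

Corrected query:
SELECT name FROM employees GROUP BY name HAVING COUNT(*) > 1

Result:
name 
-----
Carol
Kate 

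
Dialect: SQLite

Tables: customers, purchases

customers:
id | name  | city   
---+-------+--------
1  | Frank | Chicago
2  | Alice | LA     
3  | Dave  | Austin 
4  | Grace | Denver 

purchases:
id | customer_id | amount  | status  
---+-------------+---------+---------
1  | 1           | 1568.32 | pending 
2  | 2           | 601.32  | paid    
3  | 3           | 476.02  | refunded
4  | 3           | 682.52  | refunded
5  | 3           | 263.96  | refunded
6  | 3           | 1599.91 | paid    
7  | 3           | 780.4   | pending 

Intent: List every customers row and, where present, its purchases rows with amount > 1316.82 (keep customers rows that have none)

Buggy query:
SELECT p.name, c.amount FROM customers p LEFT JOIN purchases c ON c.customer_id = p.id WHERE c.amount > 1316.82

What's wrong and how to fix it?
Bug: A WHERE condition on the right-hand table after LEFT JOIN drops unmatched parents

Fix: Move the right-table condition into the ON clause so unmatched parents are kept

Corrected query:
SELECT p.name, c.amount FROM customers p LEFT JOIN purchases c ON c.customer_id = p.id AND c.amount > 1316.82

Result:
name  | amount 
------+--------
Frank | 1568.32
Alice | NULL   
Dave  | 1599.91
Grace | NULL   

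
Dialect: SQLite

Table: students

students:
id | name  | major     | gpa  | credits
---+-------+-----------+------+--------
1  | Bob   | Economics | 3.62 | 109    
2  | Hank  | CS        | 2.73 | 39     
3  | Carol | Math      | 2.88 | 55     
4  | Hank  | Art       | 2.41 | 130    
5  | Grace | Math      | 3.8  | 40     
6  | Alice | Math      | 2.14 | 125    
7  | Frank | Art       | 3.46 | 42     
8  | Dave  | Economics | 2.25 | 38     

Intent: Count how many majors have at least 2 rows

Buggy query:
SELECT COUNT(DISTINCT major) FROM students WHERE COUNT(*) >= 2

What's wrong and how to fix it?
Bug: COUNT(*) cannot appear in WHERE; the per-group count doesn't exist yet

Fix: Use a subquery that GROUPs and filters with HAVING, then count its rows

Corrected query:
SELECT COUNT(*) FROM (SELECT major FROM students GROUP BY major HAVING COUNT(*) >= 2)

Result:
COUNT(*)
--------
3       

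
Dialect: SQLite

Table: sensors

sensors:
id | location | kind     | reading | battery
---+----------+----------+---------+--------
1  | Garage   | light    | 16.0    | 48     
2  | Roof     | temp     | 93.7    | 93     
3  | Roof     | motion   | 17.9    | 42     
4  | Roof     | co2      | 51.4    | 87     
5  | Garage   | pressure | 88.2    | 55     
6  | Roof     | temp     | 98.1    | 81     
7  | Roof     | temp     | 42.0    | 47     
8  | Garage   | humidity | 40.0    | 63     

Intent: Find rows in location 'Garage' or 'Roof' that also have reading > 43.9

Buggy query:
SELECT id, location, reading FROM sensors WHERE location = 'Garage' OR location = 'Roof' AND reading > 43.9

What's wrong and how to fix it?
Bug: Without parentheses, AND is evaluated before OR, so the reading filter only applies to the 'Roof' branch

Fix: Add parentheses around the OR so the AND applies to both alternatives

Corrected query:
SELECT id, location, reading FROM sensors WHERE (location = 'Garage' OR location = 'Roof') AND reading > 43.9

Result:
id | location | reading
---+----------+--------
2  | Roof     | 93.7   
4  | Roof     | 51.4   
5  | Garage   | 88.2   
6  | Roof     | 98.1   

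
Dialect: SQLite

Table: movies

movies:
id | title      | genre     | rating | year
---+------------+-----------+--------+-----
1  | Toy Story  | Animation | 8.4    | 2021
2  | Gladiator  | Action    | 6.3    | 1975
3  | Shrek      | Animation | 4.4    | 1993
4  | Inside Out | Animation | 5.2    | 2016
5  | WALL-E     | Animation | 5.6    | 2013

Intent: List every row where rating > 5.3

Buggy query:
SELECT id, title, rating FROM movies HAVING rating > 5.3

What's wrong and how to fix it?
Bug: HAVING filters the output of aggregation, but this query has no GROUP BY and no aggregate functions, so SQLite rejects it (HAVING clause on a non-aggregate query); the condition here is per row

Fix: Replace HAVING with WHERE since the condition applies to individual rows

Corrected query:
SELECT id, title, rating FROM movies WHERE rating > 5.3

Result:
id | title     | rating
---+-----------+-------
1  | Toy Story | 8.4   
2  | Gladiator | 6.3   
5  | WALL-E    | 5.6   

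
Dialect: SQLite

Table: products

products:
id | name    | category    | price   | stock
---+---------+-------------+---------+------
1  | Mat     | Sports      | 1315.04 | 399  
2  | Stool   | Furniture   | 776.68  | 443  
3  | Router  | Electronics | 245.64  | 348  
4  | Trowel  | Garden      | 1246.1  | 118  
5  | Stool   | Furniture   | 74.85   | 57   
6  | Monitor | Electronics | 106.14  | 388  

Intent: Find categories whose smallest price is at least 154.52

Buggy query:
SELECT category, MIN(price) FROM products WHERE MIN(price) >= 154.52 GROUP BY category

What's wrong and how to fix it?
Bug: Aggregates like MIN are computed per group after WHERE runs

Fix: Replace WHERE with HAVING after the GROUP BY

Corrected query:
SELECT category, MIN(price) FROM products GROUP BY category HAVING MIN(price) >= 154.52

Result:
category | MIN(price)
---------+-----------
Garden   | 1246.1    
Sports   | 1315.04   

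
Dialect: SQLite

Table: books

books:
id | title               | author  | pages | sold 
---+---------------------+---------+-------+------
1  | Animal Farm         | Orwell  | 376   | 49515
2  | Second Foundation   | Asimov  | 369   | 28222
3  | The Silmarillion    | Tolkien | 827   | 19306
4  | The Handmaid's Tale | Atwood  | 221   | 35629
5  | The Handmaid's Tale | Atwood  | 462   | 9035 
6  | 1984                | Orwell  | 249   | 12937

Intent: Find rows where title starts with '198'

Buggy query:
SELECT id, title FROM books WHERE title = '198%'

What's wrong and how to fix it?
Bug: '=' compares the literal string including the % character; pattern matching needs LIKE

Fix: Replace '=' with LIKE so '198%' is treated as a pattern

Corrected query:
SELECT id, title FROM books WHERE title LIKE '198%'

Result:
id | title
---+------
6  | 1984 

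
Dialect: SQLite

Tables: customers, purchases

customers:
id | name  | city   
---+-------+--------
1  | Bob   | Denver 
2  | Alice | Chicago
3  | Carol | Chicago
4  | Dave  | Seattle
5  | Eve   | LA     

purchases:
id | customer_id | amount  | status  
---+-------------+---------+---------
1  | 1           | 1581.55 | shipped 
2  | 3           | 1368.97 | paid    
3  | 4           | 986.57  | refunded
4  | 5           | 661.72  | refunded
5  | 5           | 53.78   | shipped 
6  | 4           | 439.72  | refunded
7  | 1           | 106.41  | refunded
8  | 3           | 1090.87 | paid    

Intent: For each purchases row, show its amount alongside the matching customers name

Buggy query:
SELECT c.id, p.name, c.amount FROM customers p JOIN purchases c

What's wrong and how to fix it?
Bug: JOIN with no ON clause produces a cartesian product; every purchases row pairs with every customers row

Fix: Add ON c.customer_id = p.id to the JOIN

Corrected query:
SELECT c.id, p.name, c.amount FROM customers p JOIN purchases c ON c.customer_id = p.id

Result:
id | name  | amount 
---+-------+--------
1  | Bob   | 1581.55
2  | Carol | 1368.97
3  | Dave  | 986.57 
4  | Eve   | 661.72 
5  | Eve   | 53.78  
6  | Dave  | 439.72 
7  | Bob   | 106.41 
8  | Carol | 1090.87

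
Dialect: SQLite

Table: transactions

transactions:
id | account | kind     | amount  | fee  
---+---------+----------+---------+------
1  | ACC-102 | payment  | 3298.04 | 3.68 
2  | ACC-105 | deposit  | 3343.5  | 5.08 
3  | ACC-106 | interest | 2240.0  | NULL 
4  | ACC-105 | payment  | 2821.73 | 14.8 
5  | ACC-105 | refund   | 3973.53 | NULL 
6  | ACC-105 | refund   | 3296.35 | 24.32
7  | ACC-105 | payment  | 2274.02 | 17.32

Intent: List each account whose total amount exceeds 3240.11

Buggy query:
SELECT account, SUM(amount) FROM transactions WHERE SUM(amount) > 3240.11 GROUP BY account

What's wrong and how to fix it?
Bug: SUM(amount) is an aggregate, but WHERE filters rows before aggregation

Fix: Move the aggregate condition to a HAVING clause

Corrected query:
SELECT account, SUM(amount) FROM transactions GROUP BY account HAVING SUM(amount) > 3240.11

Result:
account | SUM(amount)
--------+------------
ACC-102 | 3298.04    
ACC-105 | 15709.13   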